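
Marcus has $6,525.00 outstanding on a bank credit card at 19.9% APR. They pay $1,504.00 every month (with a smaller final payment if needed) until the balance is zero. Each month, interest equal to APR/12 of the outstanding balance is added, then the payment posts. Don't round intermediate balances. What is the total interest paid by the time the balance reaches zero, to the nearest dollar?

$306

Monthly rate r = 19.9%/12 = 1.65833% = 0.0165833.
Payoff takes n = ⌈−ln(1 − rB₀/P)/ln(1+r)⌉ = ⌈4.540⌉ = 5 payments; the last is $814.69.
Total paid = 4·$1,504.00 + $814.69 = $6,830.69.
Total interest = total paid − principal = $6,830.69 − $6,525.00 = $305.69.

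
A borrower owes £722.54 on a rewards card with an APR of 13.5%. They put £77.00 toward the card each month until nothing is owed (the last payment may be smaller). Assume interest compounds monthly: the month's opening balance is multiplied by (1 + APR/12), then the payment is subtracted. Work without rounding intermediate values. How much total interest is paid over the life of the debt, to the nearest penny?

£45.35

Monthly rate r = 13.5%/12 = 1.125% = 0.01125.
Payoff takes n = ⌈−ln(1 − rB₀/P)/ln(1+r)⌉ = ⌈9.972⌉ = 10 payments; the last is £74.89.
Total paid = 9·£77.00 + £74.89 = £767.89.
Total interest = total paid − principal = £767.89 − £722.54 = £45.35.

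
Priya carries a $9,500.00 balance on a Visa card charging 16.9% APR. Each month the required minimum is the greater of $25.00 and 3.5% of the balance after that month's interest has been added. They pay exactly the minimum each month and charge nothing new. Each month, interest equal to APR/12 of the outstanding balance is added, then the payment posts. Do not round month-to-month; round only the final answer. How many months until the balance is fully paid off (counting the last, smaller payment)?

157 months

Monthly rate r = 16.9%/12 = 1.40833% = 0.0140833.
While 3.5% of the post-interest balance exceeds $25.00, each month B ← (B·(1+r))·(1 − 0.035), i.e. B shrinks by the factor (1+r)·0.965 = 0.97859.
This holds for months 1–121. Entering month 122 the balance is $692.53; 3.5% of the post-interest balance is now below $25.00, so the flat $25.00 minimum applies from here.
From month 122 a fixed $25.00 at rate r clears $692.53 in 36 more payments. Total: 121 + 36 = 157 months.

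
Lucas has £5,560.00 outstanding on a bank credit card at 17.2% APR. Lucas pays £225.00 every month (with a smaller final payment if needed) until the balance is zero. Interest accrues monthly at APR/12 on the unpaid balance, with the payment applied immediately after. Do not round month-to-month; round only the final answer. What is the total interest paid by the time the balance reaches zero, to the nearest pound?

£1,353

Monthly rate r = 17.2%/12 = 1.43333% = 0.0143333.
Payoff takes n = ⌈−ln(1 − rB₀/P)/ln(1+r)⌉ = ⌈30.724⌉ = 31 payments; the last is £163.26.
Total paid = 30·£225.00 + £163.26 = £6,913.26.
Total interest = total paid − principal = £6,913.26 − £5,560.00 = £1,353.26.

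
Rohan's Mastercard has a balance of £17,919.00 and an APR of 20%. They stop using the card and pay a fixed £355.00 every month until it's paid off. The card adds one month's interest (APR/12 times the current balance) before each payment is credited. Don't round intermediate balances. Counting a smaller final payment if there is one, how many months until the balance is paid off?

Monthly rate r = 20%/12 = 1.66667% = 0.0166667.
Recurrence: B ← B·(1+r) − £355.00.
Month 1: interest £298.65; balance after payment £17,862.65.
Month 2: interest £297.71; balance after payment £17,805.36.
Closed form: n = −ln(1 − rB₀/P)/ln(1+r) = −ln(0.15873)/ln(1.01667) ≈ 111.350, so the balance reaches zero during payment 112.

112 payments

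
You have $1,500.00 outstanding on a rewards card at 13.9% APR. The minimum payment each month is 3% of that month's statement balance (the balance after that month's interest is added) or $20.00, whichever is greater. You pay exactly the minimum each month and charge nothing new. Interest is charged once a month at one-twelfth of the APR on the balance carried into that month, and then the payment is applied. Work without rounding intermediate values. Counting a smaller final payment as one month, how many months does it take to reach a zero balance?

86 months

Monthly rate r = 13.9%/12 = 1.15833% = 0.0115833.
While 3% of the post-interest balance exceeds $20.00, each month B ← (B·(1+r))·(1 − 0.03), i.e. B shrinks by the factor (1+r)·0.97 = 0.98124.
This holds for months 1–44. Entering month 45 the balance is $651.81; 3% of the post-interest balance is now below $20.00, so the flat $20.00 minimum applies from here.
From month 45 a fixed $20.00 at rate r clears $651.81 in 42 more payments. Total: 44 + 42 = 86 months.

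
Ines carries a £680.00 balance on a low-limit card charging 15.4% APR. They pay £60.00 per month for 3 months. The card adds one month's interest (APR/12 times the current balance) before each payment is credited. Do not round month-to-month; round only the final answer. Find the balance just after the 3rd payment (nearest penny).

Monthly rate r = 15.4%/12 = 1.28333% = 0.0128333.
Each month: B ← B·(1+r) − £60.00.
Month 1: interest £8.73; balance after payment £628.73.
Month 2: interest £8.07; balance after payment £576.80.
Month 3: interest £7.40; balance after payment £524.20.

£524.20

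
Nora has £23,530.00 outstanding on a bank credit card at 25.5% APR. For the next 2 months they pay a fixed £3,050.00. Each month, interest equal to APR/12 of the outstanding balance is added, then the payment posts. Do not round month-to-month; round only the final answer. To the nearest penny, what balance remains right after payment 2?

£18,375.84

Monthly rate r = 25.5%/12 = 2.125% = 0.02125.
Each month: B ← B·(1+r) − £3,050.00.
Month 1: interest £500.01; balance after payment £20,980.01.
Month 2: interest £445.83; balance after payment £18,375.84.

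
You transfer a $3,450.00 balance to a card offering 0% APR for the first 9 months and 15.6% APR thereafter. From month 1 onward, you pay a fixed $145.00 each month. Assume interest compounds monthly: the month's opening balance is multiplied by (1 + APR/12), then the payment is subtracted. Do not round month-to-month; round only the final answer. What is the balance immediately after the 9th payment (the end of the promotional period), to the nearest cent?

$2,145.00

Promo months 1–9 at r₀ = 0%/12 = 0; months 10+ at r₁ = 15.6%/12 = 0.013.
After month 9 (no interest yet): B = $3,450.00 − 9·$145.00 = $2,145.00.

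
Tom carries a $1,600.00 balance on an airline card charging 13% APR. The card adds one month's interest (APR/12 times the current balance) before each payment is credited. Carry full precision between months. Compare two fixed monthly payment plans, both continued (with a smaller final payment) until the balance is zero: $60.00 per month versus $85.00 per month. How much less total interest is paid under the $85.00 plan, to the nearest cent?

$99.38

Monthly rate r = 13%/12 = 1.08333% = 0.0108333.
At $60.00/mo: n = ⌈−ln(1 − rB₀/P)/ln(1+r)⌉ = 32 payments (last $38.49); total interest = total paid − $1,600.00 = $298.49.
At $85.00/mo: 22 payments (last $14.11); total interest $199.11.
Interest saved = $298.49 − $199.11 = $99.38.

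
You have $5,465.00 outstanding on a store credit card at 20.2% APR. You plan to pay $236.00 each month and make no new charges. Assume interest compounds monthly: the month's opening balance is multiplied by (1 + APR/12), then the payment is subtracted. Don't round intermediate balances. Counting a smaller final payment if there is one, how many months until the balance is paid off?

Monthly rate r = 20.2%/12 = 1.68333% = 0.0168333.
Recurrence: B ← B·(1+r) − $236.00.
Month 1: interest $91.99; balance after payment $5,320.99.
Month 2: interest $89.57; balance after payment $5,174.56.
Closed form: n = −ln(1 − rB₀/P)/ln(1+r) = −ln(0.61019)/ln(1.01683) ≈ 29.592, so the balance reaches zero during payment 30.

30 payments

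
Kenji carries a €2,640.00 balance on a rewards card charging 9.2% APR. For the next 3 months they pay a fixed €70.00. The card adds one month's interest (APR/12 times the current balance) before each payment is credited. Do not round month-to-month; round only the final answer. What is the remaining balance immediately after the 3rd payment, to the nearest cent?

€2,489.57

Monthly rate r = 9.2%/12 = 0.766667% = 0.00766667.
Each month: B ← B·(1+r) − €70.00.
Month 1: interest €20.24; balance after payment €2,590.24.
Month 2: interest €19.86; balance after payment €2,540.10.
Month 3: interest €19.47; balance after payment €2,489.57.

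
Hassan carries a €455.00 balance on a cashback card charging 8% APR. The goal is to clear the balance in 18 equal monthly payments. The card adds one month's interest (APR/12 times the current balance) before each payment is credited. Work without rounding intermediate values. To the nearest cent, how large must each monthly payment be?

Monthly rate r = 8%/12 = 0.666667% = 0.00666667.
Level-payment amortization: P = B₀·r / (1 − (1+r)^(−n)) = 455.00·0.00666667 / (1 − 1.00667^(−18)).
Denominator 1 − (1+r)^(−18) = 0.112726294.
P = 3.03333 / 0.112726294 ≈ 26.91.

€26.91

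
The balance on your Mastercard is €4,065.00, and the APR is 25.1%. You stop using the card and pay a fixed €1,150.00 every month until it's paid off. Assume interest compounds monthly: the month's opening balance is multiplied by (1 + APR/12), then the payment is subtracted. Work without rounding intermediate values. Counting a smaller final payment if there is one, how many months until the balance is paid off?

Monthly rate r = 25.1%/12 = 2.09167% = 0.0209167.
Recurrence: B ← B·(1+r) − €1,150.00.
Month 1: interest €85.03; balance after payment €3,000.03.
Month 2: interest €62.75; balance after payment €1,912.78.
Month 3: interest €40.01; balance after payment €802.79.
Month 4: interest €16.79; balance after payment €0.00.

4 payments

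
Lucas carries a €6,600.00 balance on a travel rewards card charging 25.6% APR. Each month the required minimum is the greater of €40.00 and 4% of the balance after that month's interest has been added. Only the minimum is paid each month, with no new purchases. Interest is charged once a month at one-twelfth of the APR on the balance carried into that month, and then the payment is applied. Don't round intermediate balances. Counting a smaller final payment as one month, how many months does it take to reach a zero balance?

132 months

Monthly rate r = 25.6%/12 = 2.13333% = 0.0213333.
While 4% of the post-interest balance exceeds €40.00, each month B ← (B·(1+r))·(1 − 0.04), i.e. B shrinks by the factor (1+r)·0.96 = 0.98048.
This holds for months 1–97. Entering month 98 the balance is €975.22; 4% of the post-interest balance is now below €40.00, so the flat €40.00 minimum applies from here.
From month 98 a fixed €40.00 at rate r clears €975.22 in 35 more payments. Total: 97 + 35 = 132 months.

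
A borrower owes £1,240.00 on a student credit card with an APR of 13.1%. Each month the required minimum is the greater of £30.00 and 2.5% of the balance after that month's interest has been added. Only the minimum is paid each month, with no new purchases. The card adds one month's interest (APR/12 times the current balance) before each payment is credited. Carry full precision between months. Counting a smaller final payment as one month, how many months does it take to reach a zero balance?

Monthly rate r = 13.1%/12 = 1.09167% = 0.0109167.
While 2.5% of the post-interest balance exceeds £30.00, each month B ← (B·(1+r))·(1 − 0.025), i.e. B shrinks by the factor (1+r)·0.975 = 0.98564.
This holds for months 1–4. Entering month 5 the balance is £1,170.31; 2.5% of the post-interest balance is now below £30.00, so the flat £30.00 minimum applies from here.
From month 5 a fixed £30.00 at rate r clears £1,170.31 in 52 more payments. Total: 4 + 52 = 56 months.

56 months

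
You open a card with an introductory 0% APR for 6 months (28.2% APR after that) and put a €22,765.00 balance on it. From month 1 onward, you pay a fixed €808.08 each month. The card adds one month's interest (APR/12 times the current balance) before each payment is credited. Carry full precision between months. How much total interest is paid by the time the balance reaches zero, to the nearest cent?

€7,694.55

Promo months 1–6 at r₀ = 0%/12 = 0; months 7+ at r₁ = 28.2%/12 = 0.0235.
After month 6 (no interest yet): B = €22,765.00 − 6·€808.08 = €17,916.52.
Then at r₁ with €808.08/mo: n₂ = −ln(1 − r₁·B/P)/ln(1+r₁) ≈ 31.69 → 32 more payments.
Total paid = 37·€808.08 + €560.59 = €30,459.55; interest = €30,459.55 − €22,765.00 = €7,694.55.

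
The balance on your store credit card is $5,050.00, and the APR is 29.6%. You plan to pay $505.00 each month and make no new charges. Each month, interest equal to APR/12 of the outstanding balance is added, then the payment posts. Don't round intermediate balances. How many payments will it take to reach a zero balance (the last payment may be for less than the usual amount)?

12 payments

Monthly rate r = 29.6%/12 = 2.46667% = 0.0246667.
Recurrence: B ← B·(1+r) − $505.00.
Month 1: interest $124.57; balance after payment $4,669.57.
Month 2: interest $115.18; balance after payment $4,279.75.
Closed form: n = −ln(1 − rB₀/P)/ln(1+r) = −ln(0.75333)/ln(1.02467) ≈ 11.624, so the balance reaches zero during payment 12.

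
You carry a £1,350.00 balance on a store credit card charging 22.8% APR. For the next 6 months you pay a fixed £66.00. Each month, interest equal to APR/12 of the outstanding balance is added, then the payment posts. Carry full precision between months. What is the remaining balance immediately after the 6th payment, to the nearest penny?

Monthly rate r = 22.8%/12 = 1.9% = 0.019.
Each month: B ← B·(1+r) − £66.00.
Month 1: interest £25.65; balance after payment £1,309.65.
Month 2: interest £24.88; balance after payment £1,268.53.
Month 3: interest £24.10; balance after payment £1,226.64.
Month 4: interest £23.31; balance after payment £1,183.94.
Month 5: interest £22.49; balance after payment £1,140.44.
Month 6: interest £21.67; balance after payment £1,096.10.

£1,096.10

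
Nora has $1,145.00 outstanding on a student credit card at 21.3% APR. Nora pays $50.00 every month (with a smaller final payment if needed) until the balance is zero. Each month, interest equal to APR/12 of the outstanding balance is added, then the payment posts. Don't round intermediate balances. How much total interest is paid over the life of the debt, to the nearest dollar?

Monthly rate r = 21.3%/12 = 1.775% = 0.01775.
Payoff takes n = ⌈−ln(1 − rB₀/P)/ln(1+r)⌉ = ⌈29.650⌉ = 30 payments; the last is $32.61.
Total paid = 29·$50.00 + $32.61 = $1,482.61.
Total interest = total paid − principal = $1,482.61 − $1,145.00 = $337.61.

$338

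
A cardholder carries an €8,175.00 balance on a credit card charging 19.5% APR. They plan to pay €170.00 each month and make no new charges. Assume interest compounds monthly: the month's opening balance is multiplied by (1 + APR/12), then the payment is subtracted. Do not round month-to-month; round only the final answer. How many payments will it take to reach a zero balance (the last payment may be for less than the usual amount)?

Monthly rate r = 19.5%/12 = 1.625% = 0.01625.
Recurrence: B ← B·(1+r) − €170.00.
Month 1: interest €132.84; balance after payment €8,137.84.
Month 2: interest €132.24; balance after payment €8,100.08.
Closed form: n = −ln(1 − rB₀/P)/ln(1+r) = −ln(0.21857)/ln(1.01625) ≈ 94.338, so the balance reaches zero during payment 95.

95 months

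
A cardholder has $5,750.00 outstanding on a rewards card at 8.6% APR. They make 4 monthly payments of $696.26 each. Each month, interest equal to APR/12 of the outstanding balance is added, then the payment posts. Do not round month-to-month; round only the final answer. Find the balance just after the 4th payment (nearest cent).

Monthly rate r = 8.6%/12 = 0.716667% = 0.00716667.
Each month: B ← B·(1+r) − $696.26.
Month 1: interest $41.21; balance after payment $5,094.95.
Month 2: interest $36.51; balance after payment $4,435.20.
Month 3: interest $31.79; balance after payment $3,770.73.
Month 4: interest $27.02; balance after payment $3,101.49.

$3,101.49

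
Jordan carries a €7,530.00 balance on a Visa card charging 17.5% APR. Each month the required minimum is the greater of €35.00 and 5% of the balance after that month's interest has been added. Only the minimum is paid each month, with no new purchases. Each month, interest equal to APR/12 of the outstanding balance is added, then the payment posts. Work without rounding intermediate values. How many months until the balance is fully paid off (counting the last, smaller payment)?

89 months

Monthly rate r = 17.5%/12 = 1.45833% = 0.0145833.
While 5% of the post-interest balance exceeds €35.00, each month B ← (B·(1+r))·(1 − 0.05), i.e. B shrinks by the factor (1+r)·0.95 = 0.96385.
This holds for months 1–65. Entering month 66 the balance is €687.91; 5% of the post-interest balance is now below €35.00, so the flat €35.00 minimum applies from here.
From month 66 a fixed €35.00 at rate r clears €687.91 in 24 more payments. Total: 65 + 24 = 89 months.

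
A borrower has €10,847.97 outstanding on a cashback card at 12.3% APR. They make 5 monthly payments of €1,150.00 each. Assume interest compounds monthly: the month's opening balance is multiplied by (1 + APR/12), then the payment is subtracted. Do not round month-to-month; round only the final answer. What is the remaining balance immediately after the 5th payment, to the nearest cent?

€5,546.35

Monthly rate r = 12.3%/12 = 1.025% = 0.01025.
Each month: B ← B·(1+r) − €1,150.00.
Month 1: interest €111.19; balance after payment €9,809.16.
Month 2: interest €100.54; balance after payment €8,759.71.
Month 3: interest €89.79; balance after payment €7,699.49.
Month 4: interest €78.92; balance after payment €6,628.41.
Month 5: interest €67.94; balance after payment €5,546.35.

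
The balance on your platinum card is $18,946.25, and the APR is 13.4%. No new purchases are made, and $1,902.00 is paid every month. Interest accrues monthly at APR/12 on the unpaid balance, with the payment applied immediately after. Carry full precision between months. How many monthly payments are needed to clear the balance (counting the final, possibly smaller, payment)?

Monthly rate r = 13.4%/12 = 1.11667% = 0.0111667.
Recurrence: B ← B·(1+r) − $1,902.00.
Month 1: interest $211.57; balance after payment $17,255.82.
Month 2: interest $192.69; balance after payment $15,546.51.
Closed form: n = −ln(1 − rB₀/P)/ln(1+r) = −ln(0.88877)/ln(1.01117) ≈ 10.619, so the balance reaches zero during payment 11.

11 months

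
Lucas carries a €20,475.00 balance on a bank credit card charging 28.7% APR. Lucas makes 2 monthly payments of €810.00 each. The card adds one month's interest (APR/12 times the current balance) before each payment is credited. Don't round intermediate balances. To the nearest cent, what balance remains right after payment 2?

€19,826.73

Monthly rate r = 28.7%/12 = 2.39167% = 0.0239167.
Each month: B ← B·(1+r) − €810.00.
Month 1: interest €489.69; balance after payment €20,154.69.
Month 2: interest €482.03; balance after payment €19,826.73.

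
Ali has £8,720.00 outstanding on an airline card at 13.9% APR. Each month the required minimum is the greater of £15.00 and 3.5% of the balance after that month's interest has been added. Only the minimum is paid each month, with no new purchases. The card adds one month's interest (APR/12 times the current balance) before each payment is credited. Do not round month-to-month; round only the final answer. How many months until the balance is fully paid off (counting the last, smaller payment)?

160 months

Monthly rate r = 13.9%/12 = 1.15833% = 0.0115833.
While 3.5% of the post-interest balance exceeds £15.00, each month B ← (B·(1+r))·(1 − 0.035), i.e. B shrinks by the factor (1+r)·0.965 = 0.97618.
This holds for months 1–126. Entering month 127 the balance is £417.99; 3.5% of the post-interest balance is now below £15.00, so the flat £15.00 minimum applies from here.
From month 127 a fixed £15.00 at rate r clears £417.99 in 34 more payments. Total: 126 + 34 = 160 months.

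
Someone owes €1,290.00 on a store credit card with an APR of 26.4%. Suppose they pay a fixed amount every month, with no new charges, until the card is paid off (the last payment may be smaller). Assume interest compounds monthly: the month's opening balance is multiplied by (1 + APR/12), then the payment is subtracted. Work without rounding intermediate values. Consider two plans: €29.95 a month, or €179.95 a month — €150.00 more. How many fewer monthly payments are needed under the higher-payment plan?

Monthly rate r = 26.4%/12 = 2.2% = 0.022.
At €29.95/mo: n = ⌈−ln(1 − rB₀/P)/ln(1+r)⌉ = 136 payments (last €14.74); total interest = total paid − €1,290.00 = €2,767.99.
At €179.95/mo: 8 payments (last €159.80); total interest €129.45.
Payments saved = 136 − 8 = 128.

128 fewer payments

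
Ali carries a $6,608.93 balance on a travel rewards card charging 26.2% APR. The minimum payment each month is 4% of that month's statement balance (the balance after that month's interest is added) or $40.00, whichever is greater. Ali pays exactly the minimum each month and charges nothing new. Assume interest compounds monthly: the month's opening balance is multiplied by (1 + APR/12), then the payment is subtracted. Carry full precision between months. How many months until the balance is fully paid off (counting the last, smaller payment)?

Monthly rate r = 26.2%/12 = 2.18333% = 0.0218333.
While 4% of the post-interest balance exceeds $40.00, each month B ← (B·(1+r))·(1 − 0.04), i.e. B shrinks by the factor (1+r)·0.96 = 0.98096.
This holds for months 1–100. Entering month 101 the balance is $966.63; 4% of the post-interest balance is now below $40.00, so the flat $40.00 minimum applies from here.
From month 101 a fixed $40.00 at rate r clears $966.63 in 35 more payments. Total: 100 + 35 = 135 months.

135 months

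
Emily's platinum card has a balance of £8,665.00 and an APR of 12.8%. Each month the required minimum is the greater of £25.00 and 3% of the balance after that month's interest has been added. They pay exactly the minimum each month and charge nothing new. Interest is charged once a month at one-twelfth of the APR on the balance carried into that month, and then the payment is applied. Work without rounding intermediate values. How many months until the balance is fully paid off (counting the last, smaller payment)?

160 months

Monthly rate r = 12.8%/12 = 1.06667% = 0.0106667.
While 3% of the post-interest balance exceeds £25.00, each month B ← (B·(1+r))·(1 − 0.03), i.e. B shrinks by the factor (1+r)·0.97 = 0.98035.
This holds for months 1–119. Entering month 120 the balance is £816.49; 3% of the post-interest balance is now below £25.00, so the flat £25.00 minimum applies from here.
From month 120 a fixed £25.00 at rate r clears £816.49 in 41 more payments. Total: 119 + 41 = 160 months.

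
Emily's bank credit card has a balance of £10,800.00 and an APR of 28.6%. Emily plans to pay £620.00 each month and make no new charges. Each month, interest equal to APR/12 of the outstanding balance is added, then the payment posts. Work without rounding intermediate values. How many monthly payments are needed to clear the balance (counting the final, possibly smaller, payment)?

Monthly rate r = 28.6%/12 = 2.38333% = 0.0238333.
Recurrence: B ← B·(1+r) − £620.00.
Month 1: interest £257.40; balance after payment £10,437.40.
Month 2: interest £248.76; balance after payment £10,066.16.
Closed form: n = −ln(1 − rB₀/P)/ln(1+r) = −ln(0.58484)/ln(1.02383) ≈ 22.774, so the balance reaches zero during payment 23.

23 payments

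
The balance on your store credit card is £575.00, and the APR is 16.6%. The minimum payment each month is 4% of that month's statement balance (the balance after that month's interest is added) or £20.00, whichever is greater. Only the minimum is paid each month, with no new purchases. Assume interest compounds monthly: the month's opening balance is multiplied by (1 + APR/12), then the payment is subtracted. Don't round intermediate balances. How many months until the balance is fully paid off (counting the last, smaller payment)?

Monthly rate r = 16.6%/12 = 1.38333% = 0.0138333.
While 4% of the post-interest balance exceeds £20.00, each month B ← (B·(1+r))·(1 − 0.04), i.e. B shrinks by the factor (1+r)·0.96 = 0.97328.
This holds for months 1–6. Entering month 7 the balance is £488.76; 4% of the post-interest balance is now below £20.00, so the flat £20.00 minimum applies from here.
From month 7 a fixed £20.00 at rate r clears £488.76 in 31 more payments. Total: 6 + 31 = 37 months.

37 months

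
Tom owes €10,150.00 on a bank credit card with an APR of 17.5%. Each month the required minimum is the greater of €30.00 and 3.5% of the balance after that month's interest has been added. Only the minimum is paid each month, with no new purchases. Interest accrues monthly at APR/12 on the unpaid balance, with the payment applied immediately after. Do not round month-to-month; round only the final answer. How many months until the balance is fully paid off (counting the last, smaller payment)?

155 months

Monthly rate r = 17.5%/12 = 1.45833% = 0.0145833.
While 3.5% of the post-interest balance exceeds €30.00, each month B ← (B·(1+r))·(1 − 0.035), i.e. B shrinks by the factor (1+r)·0.965 = 0.97907.
This holds for months 1–118. Entering month 119 the balance is €836.84; 3.5% of the post-interest balance is now below €30.00, so the flat €30.00 minimum applies from here.
From month 119 a fixed €30.00 at rate r clears €836.84 in 37 more payments. Total: 118 + 37 = 155 months.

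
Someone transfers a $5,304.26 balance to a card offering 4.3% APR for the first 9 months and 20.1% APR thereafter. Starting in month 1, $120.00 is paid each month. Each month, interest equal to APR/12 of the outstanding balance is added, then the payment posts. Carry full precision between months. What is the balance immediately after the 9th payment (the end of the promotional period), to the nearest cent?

$4,382.18

Promo months 1–9 at r₀ = 4.3%/12 = 0.00358333; months 10+ at r₁ = 20.1%/12 = 0.01675.
After month 9: iterate B ← B·(1+r₀) − $120.00 for 9 months → $4,382.18.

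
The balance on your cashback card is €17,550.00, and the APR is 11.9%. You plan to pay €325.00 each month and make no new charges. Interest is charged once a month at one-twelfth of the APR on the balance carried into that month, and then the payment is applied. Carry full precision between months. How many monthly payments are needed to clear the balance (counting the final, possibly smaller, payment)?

Monthly rate r = 11.9%/12 = 0.991667% = 0.00991667.
Recurrence: B ← B·(1+r) − €325.00.
Month 1: interest €174.04; balance after payment €17,399.04.
Month 2: interest €172.54; balance after payment €17,246.58.
Closed form: n = −ln(1 − rB₀/P)/ln(1+r) = −ln(0.4645)/ln(1.00992) ≈ 77.707, so the balance reaches zero during payment 78.

78 payments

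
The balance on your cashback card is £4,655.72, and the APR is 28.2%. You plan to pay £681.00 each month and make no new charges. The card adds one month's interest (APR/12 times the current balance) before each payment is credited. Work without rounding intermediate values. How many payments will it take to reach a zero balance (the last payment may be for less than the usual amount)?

Monthly rate r = 28.2%/12 = 2.35% = 0.0235.
Recurrence: B ← B·(1+r) − £681.00.
Month 1: interest £109.41; balance after payment £4,084.13.
Month 2: interest £95.98; balance after payment £3,499.11.
Closed form: n = −ln(1 − rB₀/P)/ln(1+r) = −ln(0.83934)/ln(1.0235) ≈ 7.540, so the balance reaches zero during payment 8.

8 months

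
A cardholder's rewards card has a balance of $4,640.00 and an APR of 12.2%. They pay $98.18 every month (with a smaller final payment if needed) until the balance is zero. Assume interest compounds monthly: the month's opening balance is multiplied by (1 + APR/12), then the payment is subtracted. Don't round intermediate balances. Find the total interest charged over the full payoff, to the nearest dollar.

Monthly rate r = 12.2%/12 = 1.01667% = 0.0101667.
Payoff takes n = ⌈−ln(1 − rB₀/P)/ln(1+r)⌉ = ⌈64.738⌉ = 65 payments; the last is $72.55.
Total paid = 64·$98.18 + $72.55 = $6,356.07.
Total interest = total paid − principal = $6,356.07 − $4,640.00 = $1,716.07.

$1,716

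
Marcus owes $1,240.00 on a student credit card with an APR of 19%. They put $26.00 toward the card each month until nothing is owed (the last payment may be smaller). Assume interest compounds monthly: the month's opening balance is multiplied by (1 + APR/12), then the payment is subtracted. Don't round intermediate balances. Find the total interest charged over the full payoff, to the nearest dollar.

$1,089

Monthly rate r = 19%/12 = 1.58333% = 0.0158333.
Payoff takes n = ⌈−ln(1 − rB₀/P)/ln(1+r)⌉ = ⌈89.566⌉ = 90 payments; the last is $14.77.
Total paid = 89·$26.00 + $14.77 = $2,328.77.
Total interest = total paid − principal = $2,328.77 − $1,240.00 = $1,088.77.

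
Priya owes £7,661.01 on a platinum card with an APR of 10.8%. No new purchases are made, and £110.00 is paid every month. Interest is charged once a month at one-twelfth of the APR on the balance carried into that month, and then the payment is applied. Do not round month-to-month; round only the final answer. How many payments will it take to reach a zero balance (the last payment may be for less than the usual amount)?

Monthly rate r = 10.8%/12 = 0.9% = 0.009.
Recurrence: B ← B·(1+r) − £110.00.
Month 1: interest £68.95; balance after payment £7,619.96.
Month 2: interest £68.58; balance after payment £7,578.54.
Closed form: n = −ln(1 − rB₀/P)/ln(1+r) = −ln(0.37319)/ln(1.009) ≈ 110.011, so the balance reaches zero during payment 111.

111 payments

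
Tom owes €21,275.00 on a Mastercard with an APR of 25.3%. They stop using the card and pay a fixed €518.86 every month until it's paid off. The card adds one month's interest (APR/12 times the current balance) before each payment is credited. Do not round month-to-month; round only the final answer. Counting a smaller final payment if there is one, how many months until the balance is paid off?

96 months

Monthly rate r = 25.3%/12 = 2.10833% = 0.0210833.
Recurrence: B ← B·(1+r) − €518.86.
Month 1: interest €448.55; balance after payment €21,204.69.
Month 2: interest €447.07; balance after payment €21,132.89.
Closed form: n = −ln(1 − rB₀/P)/ln(1+r) = −ln(0.13551)/ln(1.02108) ≈ 95.795, so the balance reaches zero during payment 96.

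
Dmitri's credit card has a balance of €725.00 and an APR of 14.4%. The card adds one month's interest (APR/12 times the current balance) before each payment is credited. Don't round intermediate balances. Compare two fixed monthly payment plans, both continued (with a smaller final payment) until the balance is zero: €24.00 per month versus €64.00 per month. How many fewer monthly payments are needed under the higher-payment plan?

25 fewer payments

Monthly rate r = 14.4%/12 = 1.2% = 0.012.
At €24.00/mo: n = ⌈−ln(1 − rB₀/P)/ln(1+r)⌉ = 38 payments (last €17.82); total interest = total paid − €725.00 = €180.82.
At €64.00/mo: 13 payments (last €15.99); total interest €58.99.
Payments saved = 38 − 13 = 25.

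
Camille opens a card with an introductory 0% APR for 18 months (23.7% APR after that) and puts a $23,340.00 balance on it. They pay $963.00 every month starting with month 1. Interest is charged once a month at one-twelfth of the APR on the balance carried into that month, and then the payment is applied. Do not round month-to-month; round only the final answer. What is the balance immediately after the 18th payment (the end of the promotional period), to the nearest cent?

Promo months 1–18 at r₀ = 0%/12 = 0; months 19+ at r₁ = 23.7%/12 = 0.01975.
After month 18 (no interest yet): B = $23,340.00 − 18·$963.00 = $6,006.00.

$6,006.00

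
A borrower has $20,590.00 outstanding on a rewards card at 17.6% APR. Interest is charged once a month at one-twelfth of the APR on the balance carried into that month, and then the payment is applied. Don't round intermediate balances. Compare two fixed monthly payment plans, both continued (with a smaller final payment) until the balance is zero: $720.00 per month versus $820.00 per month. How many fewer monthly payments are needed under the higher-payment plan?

6 fewer payments

Monthly rate r = 17.6%/12 = 1.46667% = 0.0146667.
At $720.00/mo: n = ⌈−ln(1 − rB₀/P)/ln(1+r)⌉ = 38 payments (last $249.04); total interest = total paid − $20,590.00 = $6,299.04.
At $820.00/mo: 32 payments (last $448.57); total interest $5,278.57.
Payments saved = 38 − 32 = 6.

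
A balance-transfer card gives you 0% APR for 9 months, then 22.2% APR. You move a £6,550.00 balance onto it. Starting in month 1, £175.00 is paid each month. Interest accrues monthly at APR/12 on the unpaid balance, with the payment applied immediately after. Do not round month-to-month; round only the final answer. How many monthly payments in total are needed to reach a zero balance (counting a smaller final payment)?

50 months

Promo months 1–9 at r₀ = 0%/12 = 0; months 10+ at r₁ = 22.2%/12 = 0.0185.
After month 9 (no interest yet): B = £6,550.00 − 9·£175.00 = £4,975.00.
Then at r₁ with £175.00/mo: n₂ = −ln(1 − r₁·B/P)/ln(1+r₁) ≈ 40.72 → 41 more payments.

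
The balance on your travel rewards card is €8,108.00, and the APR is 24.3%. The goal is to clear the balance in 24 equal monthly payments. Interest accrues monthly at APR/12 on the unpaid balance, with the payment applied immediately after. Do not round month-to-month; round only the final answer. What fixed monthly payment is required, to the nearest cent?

Monthly rate r = 24.3%/12 = 2.025% = 0.02025.
Level-payment amortization: P = B₀·r / (1 − (1+r)^(−n)) = 8108.00·0.02025 / (1 − 1.02025^(−24)).
Denominator 1 − (1+r)^(−24) = 0.381924516.
P = 164.187 / 0.381924516 ≈ 429.89.

€429.89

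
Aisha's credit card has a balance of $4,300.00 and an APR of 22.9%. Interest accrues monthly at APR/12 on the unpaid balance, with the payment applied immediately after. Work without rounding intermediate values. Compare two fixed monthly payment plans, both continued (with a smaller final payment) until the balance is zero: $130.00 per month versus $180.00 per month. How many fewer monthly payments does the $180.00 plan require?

20 fewer payments

Monthly rate r = 22.9%/12 = 1.90833% = 0.0190833.
At $130.00/mo: n = ⌈−ln(1 − rB₀/P)/ln(1+r)⌉ = 53 payments (last $100.39); total interest = total paid − $4,300.00 = $2,560.39.
At $180.00/mo: 33 payments (last $35.23); total interest $1,495.23.
Payments saved = 53 − 33 = 20.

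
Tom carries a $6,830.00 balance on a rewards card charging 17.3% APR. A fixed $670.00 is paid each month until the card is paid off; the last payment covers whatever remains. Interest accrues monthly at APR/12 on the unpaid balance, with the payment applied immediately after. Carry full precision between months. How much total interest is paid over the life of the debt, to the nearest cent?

$610.77

Monthly rate r = 17.3%/12 = 1.44167% = 0.0144167.
Payoff takes n = ⌈−ln(1 − rB₀/P)/ln(1+r)⌉ = ⌈11.105⌉ = 12 payments; the last is $70.77.
Total paid = 11·$670.00 + $70.77 = $7,440.77.
Total interest = total paid − principal = $7,440.77 − $6,830.00 = $610.77.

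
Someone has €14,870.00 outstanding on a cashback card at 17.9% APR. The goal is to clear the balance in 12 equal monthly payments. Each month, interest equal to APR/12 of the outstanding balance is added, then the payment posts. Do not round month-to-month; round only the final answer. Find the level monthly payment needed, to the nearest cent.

€1,362.57

Monthly rate r = 17.9%/12 = 1.49167% = 0.0149167.
Level-payment amortization: P = B₀·r / (1 − (1+r)^(−n)) = 14870.00·0.0149167 / (1 − 1.01492^(−12)).
Denominator 1 − (1+r)^(−12) = 0.162788111.
P = 221.811 / 0.162788111 ≈ 1362.57.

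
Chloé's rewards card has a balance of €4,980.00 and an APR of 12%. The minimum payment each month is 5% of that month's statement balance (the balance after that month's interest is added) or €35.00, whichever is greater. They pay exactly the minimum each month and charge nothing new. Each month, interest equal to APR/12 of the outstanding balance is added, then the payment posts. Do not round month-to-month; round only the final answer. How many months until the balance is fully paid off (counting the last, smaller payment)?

70 months

Monthly rate r = 12%/12 = 1% = 0.01.
While 5% of the post-interest balance exceeds €35.00, each month B ← (B·(1+r))·(1 − 0.05), i.e. B shrinks by the factor (1+r)·0.95 = 0.9595.
This holds for months 1–48. Entering month 49 the balance is €684.52; 5% of the post-interest balance is now below €35.00, so the flat €35.00 minimum applies from here.
From month 49 a fixed €35.00 at rate r clears €684.52 in 22 more payments. Total: 48 + 22 = 70 months.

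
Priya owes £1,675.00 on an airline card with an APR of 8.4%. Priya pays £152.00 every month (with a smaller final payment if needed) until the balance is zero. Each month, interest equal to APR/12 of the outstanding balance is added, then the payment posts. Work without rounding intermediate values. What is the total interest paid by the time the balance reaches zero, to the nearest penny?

£74.36

Monthly rate r = 8.4%/12 = 0.7% = 0.007.
Payoff takes n = ⌈−ln(1 − rB₀/P)/ln(1+r)⌉ = ⌈11.508⌉ = 12 payments; the last is £77.36.
Total paid = 11·£152.00 + £77.36 = £1,749.36.
Total interest = total paid − principal = £1,749.36 − £1,675.00 = £74.36.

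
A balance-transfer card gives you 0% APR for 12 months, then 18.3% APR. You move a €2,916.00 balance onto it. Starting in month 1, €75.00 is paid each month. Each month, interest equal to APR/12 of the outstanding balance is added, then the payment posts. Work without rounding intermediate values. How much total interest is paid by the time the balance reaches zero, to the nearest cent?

Promo months 1–12 at r₀ = 0%/12 = 0; months 13+ at r₁ = 18.3%/12 = 0.01525.
After month 12 (no interest yet): B = €2,916.00 − 12·€75.00 = €2,016.00.
Then at r₁ with €75.00/mo: n₂ = −ln(1 − r₁·B/P)/ln(1+r₁) ≈ 34.85 → 35 more payments.
Total paid = 46·€75.00 + €64.05 = €3,514.05; interest = €3,514.05 − €2,916.00 = €598.05.

€598.05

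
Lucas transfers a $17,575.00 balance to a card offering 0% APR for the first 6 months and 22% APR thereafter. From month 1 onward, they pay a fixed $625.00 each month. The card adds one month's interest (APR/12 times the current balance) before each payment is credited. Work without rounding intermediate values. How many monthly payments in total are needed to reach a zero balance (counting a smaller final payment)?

35 months

Promo months 1–6 at r₀ = 0%/12 = 0; months 7+ at r₁ = 22%/12 = 0.0183333.
After month 6 (no interest yet): B = $17,575.00 − 6·$625.00 = $13,825.00.
Then at r₁ with $625.00/mo: n₂ = −ln(1 − r₁·B/P)/ln(1+r₁) ≈ 28.63 → 29 more payments.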